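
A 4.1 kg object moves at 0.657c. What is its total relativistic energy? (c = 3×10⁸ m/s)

γ = 1/√(1 - 0.657²) = 1.3265
mc² = 4.1 × (3×10⁸)² = 3.690×10¹⁷ J
E = γmc² = 1.3265 × 3.690×10¹⁷ = 4.895×10¹⁷ J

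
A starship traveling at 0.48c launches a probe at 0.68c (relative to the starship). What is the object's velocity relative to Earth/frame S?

u = (u' + v)/(1 + u'v/c²)
Numerator: 0.68 + 0.48 = 1.16
Denominator: 1 + 0.3264 = 1.3264
u = 1.16/1.3264 = 0.8745c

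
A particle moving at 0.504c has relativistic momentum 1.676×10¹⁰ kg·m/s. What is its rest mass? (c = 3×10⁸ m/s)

γ = 1/√(1 - 0.504²) = 1.1578
v = 0.504 × 3×10⁸ = 1.512×10⁸ m/s
m = p/(γv) = 1.676×10¹⁰/(1.1578 × 1.512×10⁸) = 95.74 kg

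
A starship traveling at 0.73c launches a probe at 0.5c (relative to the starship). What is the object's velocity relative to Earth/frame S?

u = (u' + v)/(1 + u'v/c²)
Numerator: 0.5 + 0.73 = 1.23
Denominator: 1 + 0.365 = 1.365
u = 1.23/1.365 = 0.9011c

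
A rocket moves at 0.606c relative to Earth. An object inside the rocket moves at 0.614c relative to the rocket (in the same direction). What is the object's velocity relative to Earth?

u = (u' + v)/(1 + u'v/c²)
Numerator: 0.614 + 0.606 = 1.22
Denominator: 1 + 0.372084 = 1.372084
u = 1.22/1.372084 = 0.8892c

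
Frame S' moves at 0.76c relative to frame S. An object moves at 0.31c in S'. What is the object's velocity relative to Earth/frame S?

u = (u' + v)/(1 + u'v/c²)
Numerator: 0.31 + 0.76 = 1.07
Denominator: 1 + 0.2356 = 1.2356
u = 1.07/1.2356 = 0.8660c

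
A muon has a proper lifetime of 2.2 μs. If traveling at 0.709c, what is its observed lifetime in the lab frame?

Proper lifetime τ₀ = 2.2 μs
γ = 1/√(1 - 0.709²) = 1.418
τ = γτ₀ = 1.418 × 2.2 μs = 3.120 μs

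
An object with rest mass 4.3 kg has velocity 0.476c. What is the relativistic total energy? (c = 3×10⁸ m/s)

γ = 1/√(1 - 0.476²) = 1.1371
mc² = 4.3 × (3×10⁸)² = 3.870×10¹⁷ J
E = γmc² = 1.1371 × 3.870×10¹⁷ = 4.401×10¹⁷ J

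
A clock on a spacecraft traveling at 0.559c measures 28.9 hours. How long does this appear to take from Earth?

Proper time Δt₀ = 28.9 hours
γ = 1/√(1 - 0.559²) = 1.206
Δt = γΔt₀ = 1.206 × 28.9 = 34.85 hours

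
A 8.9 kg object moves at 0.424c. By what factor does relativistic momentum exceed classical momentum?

p_rel = γmv, p_class = mv
Ratio = γ = 1/√(1 - 0.424²) = 1.104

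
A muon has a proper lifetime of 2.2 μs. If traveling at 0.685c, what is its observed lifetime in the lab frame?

Proper lifetime τ₀ = 2.2 μs
γ = 1/√(1 - 0.685²) = 1.3726
τ = γτ₀ = 1.3726 × 2.2 μs = 3.020 μs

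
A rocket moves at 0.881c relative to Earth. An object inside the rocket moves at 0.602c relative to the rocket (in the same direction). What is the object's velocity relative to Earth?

u = (u' + v)/(1 + u'v/c²)
Numerator: 0.602 + 0.881 = 1.483
Denominator: 1 + 0.530362 = 1.530362
u = 1.483/1.530362 = 0.9691c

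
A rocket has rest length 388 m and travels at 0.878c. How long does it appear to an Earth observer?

Proper length L₀ = 388 m
γ = 1/√(1 - 0.878²) = 2.089
L = L₀/γ = 388/2.089 = 185.7 m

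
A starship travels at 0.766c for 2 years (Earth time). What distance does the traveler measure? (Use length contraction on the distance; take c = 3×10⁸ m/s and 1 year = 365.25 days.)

Earth distance: d = v × t = 0.766c × 2 yr = 1.4504×10¹⁶ m
γ = 1.5556
d' = d/γ = 1.4504×10¹⁶/1.5556 = 9.324×10¹⁵ m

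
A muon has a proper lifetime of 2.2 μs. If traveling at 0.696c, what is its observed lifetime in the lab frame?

Proper lifetime τ₀ = 2.2 μs
γ = 1/√(1 - 0.696²) = 1.3927
τ = γτ₀ = 1.3927 × 2.2 μs = 3.064 μs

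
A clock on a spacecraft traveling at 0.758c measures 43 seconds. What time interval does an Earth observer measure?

Proper time Δt₀ = 43 seconds
γ = 1/√(1 - 0.758²) = 1.53314
Δt = γΔt₀ = 1.53314 × 43 = 65.93 seconds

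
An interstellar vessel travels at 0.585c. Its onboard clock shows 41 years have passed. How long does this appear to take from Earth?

Proper time Δt₀ = 41 years
γ = 1/√(1 - 0.585²) = 1.233
Δt = γΔt₀ = 1.233 × 41 = 50.55 years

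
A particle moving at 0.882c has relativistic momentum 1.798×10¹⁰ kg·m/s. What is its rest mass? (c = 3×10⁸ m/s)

γ = 1/√(1 - 0.882²) = 2.122
v = 0.882 × 3×10⁸ = 2.646×10⁸ m/s
m = p/(γv) = 1.798×10¹⁰/(2.122 × 2.646×10⁸) = 32.02 kg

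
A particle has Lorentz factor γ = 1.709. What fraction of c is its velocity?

From γ = 1/√(1 - v²/c²):
1/γ² = 1/1.709² = 0.3424
v²/c² = 1 - 0.3424 = 0.6576
v/c = √(0.6576) = 0.8109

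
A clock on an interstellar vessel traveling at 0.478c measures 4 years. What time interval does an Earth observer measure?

Proper time Δt₀ = 4 years
γ = 1/√(1 - 0.478²) = 1.1385
Δt = γΔt₀ = 1.1385 × 4 = 4.554 years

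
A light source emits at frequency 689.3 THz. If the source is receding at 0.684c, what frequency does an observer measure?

β = v/c = 0.684
(1-β)/(1+β) = 0.316/1.684 = 0.18765
Doppler factor = √(0.18765) = 0.4332
f_obs = 689.3 × 0.4332 = 298.6 THz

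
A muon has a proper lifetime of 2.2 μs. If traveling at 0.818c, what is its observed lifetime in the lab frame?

Proper lifetime τ₀ = 2.2 μs
γ = 1/√(1 - 0.818²) = 1.7385
τ = γτ₀ = 1.7385 × 2.2 μs = 3.825 μs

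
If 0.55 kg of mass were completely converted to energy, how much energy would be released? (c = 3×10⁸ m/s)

Using E = mc²:
c² = (3×10⁸)² = 9×10¹⁶ m²/s²
E = 0.55 × 9×10¹⁶ = 4.950×10¹⁶ J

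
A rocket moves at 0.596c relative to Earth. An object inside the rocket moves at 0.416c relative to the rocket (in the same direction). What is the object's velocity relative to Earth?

u = (u' + v)/(1 + u'v/c²)
Numerator: 0.416 + 0.596 = 1.012
Denominator: 1 + 0.247936 = 1.247936
u = 1.012/1.247936 = 0.8109c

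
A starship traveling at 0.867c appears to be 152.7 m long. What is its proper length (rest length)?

Contracted length L = 152.7 m
γ = 1/√(1 - 0.867²) = 2.0068
L₀ = γL = 2.0068 × 152.7 = 306.4 m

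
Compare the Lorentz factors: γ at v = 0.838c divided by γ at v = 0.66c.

γ₁ = 1/√(1 - 0.838²) = 1.833
γ₂ = 1/√(1 - 0.66²) = 1.331
γ₁/γ₂ = 1.833/1.331 = 1.377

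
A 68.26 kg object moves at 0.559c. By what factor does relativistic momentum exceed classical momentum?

p_rel = γmv, p_class = mv
Ratio = γ = 1/√(1 - 0.559²) = 1.206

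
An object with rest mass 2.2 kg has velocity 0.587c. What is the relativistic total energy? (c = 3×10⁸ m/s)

γ = 1/√(1 - 0.587²) = 1.2352
mc² = 2.2 × (3×10⁸)² = 1.980×10¹⁷ J
E = γmc² = 1.2352 × 1.980×10¹⁷ = 2.446×10¹⁷ J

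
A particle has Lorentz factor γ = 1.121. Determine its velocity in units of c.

From γ = 1/√(1 - v²/c²):
1/γ² = 1/1.121² = 0.7958
v²/c² = 1 - 0.7958 = 0.2042
v/c = √(0.2042) = 0.4519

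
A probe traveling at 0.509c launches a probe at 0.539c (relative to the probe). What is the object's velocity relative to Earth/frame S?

u = (u' + v)/(1 + u'v/c²)
Numerator: 0.539 + 0.509 = 1.048
Denominator: 1 + 0.274351 = 1.274351
u = 1.048/1.274351 = 0.8224c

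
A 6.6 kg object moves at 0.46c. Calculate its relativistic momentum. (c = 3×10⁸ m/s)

γ = 1/√(1 - 0.46²) = 1.126
v = 0.46 × 3×10⁸ = 1.380×10⁸ m/s
p = γmv = 1.126 × 6.6 × 1.380×10⁸ = 1.026×10⁹ kg·m/s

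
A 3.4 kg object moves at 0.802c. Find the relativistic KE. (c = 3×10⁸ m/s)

γ = 1/√(1 - 0.802²) = 1.6741
γ - 1 = 0.6741
KE = (γ-1)mc² = 0.6741 × 3.4 × (3×10⁸)² = 2.063×10¹⁷ J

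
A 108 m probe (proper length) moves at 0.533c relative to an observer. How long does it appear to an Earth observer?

Proper length L₀ = 108 m
γ = 1/√(1 - 0.533²) = 1.1819
L = L₀/γ = 108/1.1819 = 91.38 m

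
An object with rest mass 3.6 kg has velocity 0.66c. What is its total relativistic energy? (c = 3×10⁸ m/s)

γ = 1/√(1 - 0.66²) = 1.3311
mc² = 3.6 × (3×10⁸)² = 3.240×10¹⁷ J
E = γmc² = 1.3311 × 3.240×10¹⁷ = 4.313×10¹⁷ J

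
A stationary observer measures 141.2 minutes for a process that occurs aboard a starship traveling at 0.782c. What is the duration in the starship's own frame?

Dilated time Δt = 141.2 minutes
γ = 1/√(1 - 0.782²) = 1.6044
Δt₀ = Δt/γ = 141.2/1.6044 = 88.01 minutes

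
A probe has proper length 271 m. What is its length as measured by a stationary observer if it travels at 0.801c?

Proper length L₀ = 271 m
γ = 1/√(1 - 0.801²) = 1.6704
L = L₀/γ = 271/1.6704 = 162.2 m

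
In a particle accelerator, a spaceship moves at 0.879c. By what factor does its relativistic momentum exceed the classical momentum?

p_rel = γmv, p_class = mv
Ratio = γ = 1/√(1 - 0.879²)
= 1/√(0.227359) = 2.097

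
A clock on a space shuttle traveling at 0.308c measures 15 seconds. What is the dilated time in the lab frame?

Proper time Δt₀ = 15 seconds
γ = 1/√(1 - 0.308²) = 1.051
Δt = γΔt₀ = 1.051 × 15 = 15.77 seconds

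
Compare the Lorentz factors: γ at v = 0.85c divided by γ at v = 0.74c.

γ₁ = 1/√(1 - 0.85²) = 1.8983
γ₂ = 1/√(1 - 0.74²) = 1.4868
γ₁/γ₂ = 1.8983/1.4868 = 1.277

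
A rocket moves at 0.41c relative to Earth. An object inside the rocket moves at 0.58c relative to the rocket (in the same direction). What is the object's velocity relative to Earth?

u = (u' + v)/(1 + u'v/c²)
Numerator: 0.58 + 0.41 = 0.99
Denominator: 1 + 0.2378 = 1.2378
u = 0.99/1.2378 = 0.7998c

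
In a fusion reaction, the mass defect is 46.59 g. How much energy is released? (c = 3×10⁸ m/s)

Convert mass defect: Δm = 46.59 g = 0.04659 kg
E = Δm·c² = 0.04659 × (3×10⁸)²
= 0.04659 × 9×10¹⁶ = 4.193×10¹⁵ J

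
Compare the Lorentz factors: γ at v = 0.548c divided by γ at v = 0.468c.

γ₁ = 1/√(1 - 0.548²) = 1.195
γ₂ = 1/√(1 - 0.468²) = 1.132
γ₁/γ₂ = 1.195/1.132 = 1.056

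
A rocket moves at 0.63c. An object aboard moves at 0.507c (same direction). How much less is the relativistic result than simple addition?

Classical: u' + v = 0.507 + 0.63 = 1.137c
Relativistic: u = (0.507 + 0.63)/(1 + 0.31941) = 1.137/1.31941 = 0.8617c
Difference: 1.137 - 0.8617 = 0.2753c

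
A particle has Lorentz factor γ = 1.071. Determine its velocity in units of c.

From γ = 1/√(1 - v²/c²):
1/γ² = 1/1.071² = 0.87181
v²/c² = 1 - 0.87181 = 0.12819
v/c = √(0.12819) = 0.3580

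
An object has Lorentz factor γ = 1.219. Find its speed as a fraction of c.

From γ = 1/√(1 - v²/c²):
1/γ² = 1/1.219² = 0.67297
v²/c² = 1 - 0.67297 = 0.32703
v/c = √(0.32703) = 0.5719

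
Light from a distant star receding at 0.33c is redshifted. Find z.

β = 0.33
(1+β)/(1-β) = 1.33/0.67 = 1.985
√(1.985) = 1.4089
z = 1.4089 - 1 = 0.4089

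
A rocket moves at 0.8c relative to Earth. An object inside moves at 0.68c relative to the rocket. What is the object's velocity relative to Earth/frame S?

u = (u' + v)/(1 + u'v/c²)
Numerator: 0.68 + 0.8 = 1.48
Denominator: 1 + 0.544 = 1.544
u = 1.48/1.544 = 0.9585c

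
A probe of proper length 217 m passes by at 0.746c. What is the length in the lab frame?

Proper length L₀ = 217 m
γ = 1/√(1 - 0.746²) = 1.502
L = L₀/γ = 217/1.502 = 144.5 m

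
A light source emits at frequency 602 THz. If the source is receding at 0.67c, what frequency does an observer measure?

β = v/c = 0.67
(1-β)/(1+β) = 0.33/1.67 = 0.1976
Doppler factor = √(0.1976) = 0.4445
f_obs = 602 × 0.4445 = 267.6 THz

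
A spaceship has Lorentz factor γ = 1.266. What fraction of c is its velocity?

From γ = 1/√(1 - v²/c²):
1/γ² = 1/1.266² = 0.62393
v²/c² = 1 - 0.62393 = 0.37607
v/c = √(0.37607) = 0.6132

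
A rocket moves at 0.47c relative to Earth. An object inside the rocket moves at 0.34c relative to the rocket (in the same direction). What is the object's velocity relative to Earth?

u = (u' + v)/(1 + u'v/c²)
Numerator: 0.34 + 0.47 = 0.81
Denominator: 1 + 0.1598 = 1.1598
u = 0.81/1.1598 = 0.6984c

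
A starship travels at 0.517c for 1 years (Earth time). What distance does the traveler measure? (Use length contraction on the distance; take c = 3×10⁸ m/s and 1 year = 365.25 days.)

Earth distance: d = v × t = 0.517c × 1 yr = 4.8946×10¹⁵ m
γ = 1.1682
d' = d/γ = 4.8946×10¹⁵/1.1682 = 4.190×10¹⁵ m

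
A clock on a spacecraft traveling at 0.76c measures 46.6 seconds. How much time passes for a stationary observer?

Proper time Δt₀ = 46.6 seconds
γ = 1/√(1 - 0.76²) = 1.5386
Δt = γΔt₀ = 1.5386 × 46.6 = 71.70 seconds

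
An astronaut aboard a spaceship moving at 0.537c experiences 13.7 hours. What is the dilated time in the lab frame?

Proper time Δt₀ = 13.7 hours
γ = 1/√(1 - 0.537²) = 1.1854
Δt = γΔt₀ = 1.1854 × 13.7 = 16.24 hours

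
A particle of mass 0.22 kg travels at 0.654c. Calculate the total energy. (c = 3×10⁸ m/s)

γ = 1/√(1 - 0.654²) = 1.3219
mc² = 0.22 × (3×10⁸)² = 1.980×10¹⁶ J
E = γmc² = 1.3219 × 1.980×10¹⁶ = 2.617×10¹⁶ J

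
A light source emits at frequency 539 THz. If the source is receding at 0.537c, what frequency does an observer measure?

β = v/c = 0.537
(1-β)/(1+β) = 0.463/1.537 = 0.3012
Doppler factor = √(0.3012) = 0.5488
f_obs = 539 × 0.5488 = 295.8 THz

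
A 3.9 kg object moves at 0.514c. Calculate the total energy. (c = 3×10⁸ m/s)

γ = 1/√(1 - 0.514²) = 1.1658
mc² = 3.9 × (3×10⁸)² = 3.510×10¹⁷ J
E = γmc² = 1.1658 × 3.510×10¹⁷ = 4.092×10¹⁷ J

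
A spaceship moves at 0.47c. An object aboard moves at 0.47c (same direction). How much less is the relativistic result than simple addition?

Classical: u' + v = 0.47 + 0.47 = 0.94c
Relativistic: u = (0.47 + 0.47)/(1 + 0.2209) = 0.94/1.2209 = 0.7699c
Difference: 0.94 - 0.7699 = 0.1701c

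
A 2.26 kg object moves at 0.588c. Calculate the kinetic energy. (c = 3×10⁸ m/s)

γ = 1/√(1 - 0.588²) = 1.2363
γ - 1 = 0.2363
KE = (γ-1)mc² = 0.2363 × 2.26 × (3×10⁸)² = 4.806×10¹⁶ J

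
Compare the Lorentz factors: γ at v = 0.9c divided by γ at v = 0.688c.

γ₁ = 1/√(1 - 0.9²) = 2.294
γ₂ = 1/√(1 - 0.688²) = 1.378
γ₁/γ₂ = 2.294/1.378 = 1.665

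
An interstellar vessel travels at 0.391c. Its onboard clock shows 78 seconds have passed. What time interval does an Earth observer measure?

Proper time Δt₀ = 78 seconds
γ = 1/√(1 - 0.391²) = 1.0865
Δt = γΔt₀ = 1.0865 × 78 = 84.75 seconds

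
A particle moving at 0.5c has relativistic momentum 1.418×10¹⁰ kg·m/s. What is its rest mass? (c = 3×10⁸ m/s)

γ = 1/√(1 - 0.5²) = 1.1547
v = 0.5 × 3×10⁸ = 1.500×10⁸ m/s
m = p/(γv) = 1.418×10¹⁰/(1.1547 × 1.500×10⁸) = 81.87 kg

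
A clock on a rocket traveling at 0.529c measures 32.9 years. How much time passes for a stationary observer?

Proper time Δt₀ = 32.9 years
γ = 1/√(1 - 0.529²) = 1.1784
Δt = γΔt₀ = 1.1784 × 32.9 = 38.77 years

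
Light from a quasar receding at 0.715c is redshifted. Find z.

β = 0.715
(1+β)/(1-β) = 1.715/0.285 = 6.018
√(6.018) = 2.453
z = 2.453 - 1 = 1.453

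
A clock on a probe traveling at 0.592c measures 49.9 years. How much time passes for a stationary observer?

Proper time Δt₀ = 49.9 years
γ = 1/√(1 - 0.592²) = 1.2408
Δt = γΔt₀ = 1.2408 × 49.9 = 61.92 years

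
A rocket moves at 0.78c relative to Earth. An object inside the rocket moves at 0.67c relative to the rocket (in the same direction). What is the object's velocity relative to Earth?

u = (u' + v)/(1 + u'v/c²)
Numerator: 0.67 + 0.78 = 1.45
Denominator: 1 + 0.5226 = 1.5226
u = 1.45/1.5226 = 0.9523c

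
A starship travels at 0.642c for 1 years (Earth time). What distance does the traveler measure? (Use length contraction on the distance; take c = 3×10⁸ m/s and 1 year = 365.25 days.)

Earth distance: d = v × t = 0.642c × 1 yr = 6.0780×10¹⁵ m
γ = 1.3043
d' = d/γ = 6.0780×10¹⁵/1.3043 = 4.660×10¹⁵ m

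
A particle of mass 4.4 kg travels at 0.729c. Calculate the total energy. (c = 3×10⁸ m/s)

γ = 1/√(1 - 0.729²) = 1.4609
mc² = 4.4 × (3×10⁸)² = 3.960×10¹⁷ J
E = γmc² = 1.4609 × 3.960×10¹⁷ = 5.785×10¹⁷ J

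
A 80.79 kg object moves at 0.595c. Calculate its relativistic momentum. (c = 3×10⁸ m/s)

γ = 1/√(1 - 0.595²) = 1.244
v = 0.595 × 3×10⁸ = 1.785×10⁸ m/s
p = γmv = 1.244 × 80.79 × 1.785×10⁸ = 1.794×10¹⁰ kg·m/s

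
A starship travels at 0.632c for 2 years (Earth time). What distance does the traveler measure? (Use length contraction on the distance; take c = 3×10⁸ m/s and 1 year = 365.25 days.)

Earth distance: d = v × t = 0.632c × 2 yr = 1.1967×10¹⁶ m
γ = 1.2904
d' = d/γ = 1.1967×10¹⁶/1.2904 = 9.274×10¹⁵ m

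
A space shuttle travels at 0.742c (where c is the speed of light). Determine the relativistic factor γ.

v/c = 0.742, so (v/c)² = 0.550564
1 - (v/c)² = 0.449436
γ = 1/√(0.449436) = 1.492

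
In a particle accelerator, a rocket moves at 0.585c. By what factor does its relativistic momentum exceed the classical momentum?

p_rel = γmv, p_class = mv
Ratio = γ = 1/√(1 - 0.585²)
= 1/√(0.657775) = 1.233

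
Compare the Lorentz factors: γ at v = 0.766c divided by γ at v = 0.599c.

γ₁ = 1/√(1 - 0.766²) = 1.556
γ₂ = 1/√(1 - 0.599²) = 1.249
γ₁/γ₂ = 1.556/1.249 = 1.246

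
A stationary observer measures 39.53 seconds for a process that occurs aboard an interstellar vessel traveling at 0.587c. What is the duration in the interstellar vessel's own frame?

Dilated time Δt = 39.53 seconds
γ = 1/√(1 - 0.587²) = 1.2352
Δt₀ = Δt/γ = 39.53/1.2352 = 32.00 seconds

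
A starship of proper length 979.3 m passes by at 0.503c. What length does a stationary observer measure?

Proper length L₀ = 979.3 m
γ = 1/√(1 - 0.503²) = 1.157
L = L₀/γ = 979.3/1.157 = 846.4 m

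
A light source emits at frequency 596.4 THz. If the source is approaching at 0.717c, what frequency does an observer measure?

β = v/c = 0.717
(1+β)/(1-β) = 1.717/0.283 = 6.067
Doppler factor = √(6.067) = 2.463
f_obs = 596.4 × 2.463 = 1469 THz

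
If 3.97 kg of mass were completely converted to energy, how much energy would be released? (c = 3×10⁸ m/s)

Using E = mc²:
c² = (3×10⁸)² = 9×10¹⁶ m²/s²
E = 3.97 × 9×10¹⁶ = 3.573×10¹⁷ J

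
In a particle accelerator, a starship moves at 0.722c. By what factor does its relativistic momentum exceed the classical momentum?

p_rel = γmv, p_class = mv
Ratio = γ = 1/√(1 - 0.722²)
= 1/√(0.478716) = 1.445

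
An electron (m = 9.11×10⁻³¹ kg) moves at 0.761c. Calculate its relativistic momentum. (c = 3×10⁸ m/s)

γ = 1/√(1 - 0.761²) = 1.5414
v = 0.761 × 3×10⁸ = 2.283×10⁸ m/s
p = γmv = 1.5414 × 9.11×10⁻³¹ × 2.283×10⁸ = 3.206×10⁻²² kg·m/s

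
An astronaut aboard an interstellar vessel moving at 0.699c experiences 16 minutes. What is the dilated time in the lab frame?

Proper time Δt₀ = 16 minutes
γ = 1/√(1 - 0.699²) = 1.398
Δt = γΔt₀ = 1.398 × 16 = 22.37 minutes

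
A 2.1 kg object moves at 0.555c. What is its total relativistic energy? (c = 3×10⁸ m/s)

γ = 1/√(1 - 0.555²) = 1.202
mc² = 2.1 × (3×10⁸)² = 1.890×10¹⁷ J
E = γmc² = 1.202 × 1.890×10¹⁷ = 2.272×10¹⁷ J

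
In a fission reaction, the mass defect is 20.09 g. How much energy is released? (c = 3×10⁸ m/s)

Convert mass defect: Δm = 20.09 g = 0.02009 kg
E = Δm·c² = 0.02009 × (3×10⁸)²
= 0.02009 × 9×10¹⁶ = 1.808×10¹⁵ J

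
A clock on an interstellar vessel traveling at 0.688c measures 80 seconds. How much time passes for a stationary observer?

Proper time Δt₀ = 80 seconds
γ = 1/√(1 - 0.688²) = 1.378
Δt = γΔt₀ = 1.378 × 80 = 110.2 seconds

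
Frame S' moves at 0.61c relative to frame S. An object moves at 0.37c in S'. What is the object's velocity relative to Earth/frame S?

u = (u' + v)/(1 + u'v/c²)
Numerator: 0.37 + 0.61 = 0.98
Denominator: 1 + 0.2257 = 1.2257
u = 0.98/1.2257 = 0.7995c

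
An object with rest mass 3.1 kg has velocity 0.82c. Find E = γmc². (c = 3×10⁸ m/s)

γ = 1/√(1 - 0.82²) = 1.74714
mc² = 3.1 × (3×10⁸)² = 2.790×10¹⁷ J
E = γmc² = 1.74714 × 2.790×10¹⁷ = 4.875×10¹⁷ J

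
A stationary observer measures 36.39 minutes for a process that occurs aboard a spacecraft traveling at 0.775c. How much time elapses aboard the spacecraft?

Dilated time Δt = 36.39 minutes
γ = 1/√(1 - 0.775²) = 1.582
Δt₀ = Δt/γ = 36.39/1.582 = 23.00 minutes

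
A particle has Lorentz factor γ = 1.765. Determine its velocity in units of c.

From γ = 1/√(1 - v²/c²):
1/γ² = 1/1.765² = 0.3210
v²/c² = 1 - 0.3210 = 0.6790
v/c = √(0.6790) = 0.8240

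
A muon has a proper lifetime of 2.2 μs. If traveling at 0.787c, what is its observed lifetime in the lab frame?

Proper lifetime τ₀ = 2.2 μs
γ = 1/√(1 - 0.787²) = 1.621
τ = γτ₀ = 1.621 × 2.2 μs = 3.566 μs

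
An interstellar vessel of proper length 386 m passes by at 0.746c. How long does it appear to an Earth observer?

Proper length L₀ = 386 m
γ = 1/√(1 - 0.746²) = 1.5016
L = L₀/γ = 386/1.5016 = 257.1 m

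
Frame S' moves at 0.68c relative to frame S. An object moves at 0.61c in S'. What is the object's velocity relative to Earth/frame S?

u = (u' + v)/(1 + u'v/c²)
Numerator: 0.61 + 0.68 = 1.29
Denominator: 1 + 0.4148 = 1.4148
u = 1.29/1.4148 = 0.9118c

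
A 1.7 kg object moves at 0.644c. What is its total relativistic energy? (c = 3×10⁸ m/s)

γ = 1/√(1 - 0.644²) = 1.307
mc² = 1.7 × (3×10⁸)² = 1.530×10¹⁷ J
E = γmc² = 1.307 × 1.530×10¹⁷ = 2.000×10¹⁷ J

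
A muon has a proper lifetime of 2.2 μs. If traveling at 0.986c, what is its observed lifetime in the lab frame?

Proper lifetime τ₀ = 2.2 μs
γ = 1/√(1 - 0.986²) = 5.997
τ = γτ₀ = 5.997 × 2.2 μs = 13.19 μs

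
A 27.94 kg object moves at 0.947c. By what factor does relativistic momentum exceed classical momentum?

p_rel = γmv, p_class = mv
Ratio = γ = 1/√(1 - 0.947²) = 3.113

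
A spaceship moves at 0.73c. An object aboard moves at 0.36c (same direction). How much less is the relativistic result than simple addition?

Classical: u' + v = 0.36 + 0.73 = 1.09c
Relativistic: u = (0.36 + 0.73)/(1 + 0.2628) = 1.09/1.2628 = 0.8632c
Difference: 1.09 - 0.8632 = 0.2268c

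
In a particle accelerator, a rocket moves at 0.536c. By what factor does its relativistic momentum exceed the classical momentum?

p_rel = γmv, p_class = mv
Ratio = γ = 1/√(1 - 0.536²)
= 1/√(0.712704) = 1.185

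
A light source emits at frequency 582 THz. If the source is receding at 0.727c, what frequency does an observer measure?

β = v/c = 0.727
(1-β)/(1+β) = 0.273/1.727 = 0.1581
Doppler factor = √(0.1581) = 0.3976
f_obs = 582 × 0.3976 = 231.4 THz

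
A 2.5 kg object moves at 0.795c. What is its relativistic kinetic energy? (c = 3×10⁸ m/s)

γ = 1/√(1 - 0.795²) = 1.6485
γ - 1 = 0.6485
KE = (γ-1)mc² = 0.6485 × 2.5 × (3×10⁸)² = 1.459×10¹⁷ J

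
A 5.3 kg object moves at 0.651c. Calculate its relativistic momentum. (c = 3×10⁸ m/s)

γ = 1/√(1 - 0.651²) = 1.3174
v = 0.651 × 3×10⁸ = 1.953×10⁸ m/s
p = γmv = 1.3174 × 5.3 × 1.953×10⁸ = 1.364×10⁹ kg·m/s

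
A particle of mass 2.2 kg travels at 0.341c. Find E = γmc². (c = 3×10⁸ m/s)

γ = 1/√(1 - 0.341²) = 1.0638
mc² = 2.2 × (3×10⁸)² = 1.980×10¹⁷ J
E = γmc² = 1.0638 × 1.980×10¹⁷ = 2.106×10¹⁷ J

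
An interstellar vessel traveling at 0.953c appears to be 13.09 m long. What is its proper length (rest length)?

Contracted length L = 13.09 m
γ = 1/√(1 - 0.953²) = 3.301
L₀ = γL = 3.301 × 13.09 = 43.21 m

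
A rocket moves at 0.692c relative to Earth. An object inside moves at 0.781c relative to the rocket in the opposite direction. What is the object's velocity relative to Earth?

Object's velocity in rocket frame is u' = -0.781c
u = (u' + v)/(1 + u'v/c²) = (v - 0.781)/(1 - 0.781·v/c²)
Numerator: 0.692 - 0.781 = -0.089
Denominator: 1 - 0.540452 = 0.459548
u = -0.089/0.459548 = -0.1937c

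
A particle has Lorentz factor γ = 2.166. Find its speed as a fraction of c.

From γ = 1/√(1 - v²/c²):
1/γ² = 1/2.166² = 0.21315
v²/c² = 1 - 0.21315 = 0.78685
v/c = √(0.78685) = 0.8870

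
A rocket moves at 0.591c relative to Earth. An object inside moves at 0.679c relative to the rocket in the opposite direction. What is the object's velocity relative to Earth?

Object's velocity in rocket frame is u' = -0.679c
u = (u' + v)/(1 + u'v/c²) = (v - 0.679)/(1 - 0.679·v/c²)
Numerator: 0.591 - 0.679 = -0.088
Denominator: 1 - 0.401289 = 0.598711
u = -0.088/0.598711 = -0.1470c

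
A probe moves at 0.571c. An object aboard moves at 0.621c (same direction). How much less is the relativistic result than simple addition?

Classical: u' + v = 0.621 + 0.571 = 1.192c
Relativistic: u = (0.621 + 0.571)/(1 + 0.354591) = 1.192/1.354591 = 0.8800c
Difference: 1.192 - 0.8800 = 0.3120c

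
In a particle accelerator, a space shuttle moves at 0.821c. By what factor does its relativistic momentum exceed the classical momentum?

p_rel = γmv, p_class = mv
Ratio = γ = 1/√(1 - 0.821²)
= 1/√(0.325959) = 1.752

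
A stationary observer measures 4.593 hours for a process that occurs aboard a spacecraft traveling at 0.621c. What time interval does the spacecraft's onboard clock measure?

Dilated time Δt = 4.593 hours
γ = 1/√(1 - 0.621²) = 1.276
Δt₀ = Δt/γ = 4.593/1.276 = 3.600 hours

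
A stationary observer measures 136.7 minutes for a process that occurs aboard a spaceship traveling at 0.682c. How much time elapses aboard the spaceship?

Dilated time Δt = 136.7 minutes
γ = 1/√(1 - 0.682²) = 1.3673
Δt₀ = Δt/γ = 136.7/1.3673 = 99.98 minutes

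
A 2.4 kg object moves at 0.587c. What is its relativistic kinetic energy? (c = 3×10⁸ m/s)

γ = 1/√(1 - 0.587²) = 1.2352
γ - 1 = 0.2352
KE = (γ-1)mc² = 0.2352 × 2.4 × (3×10⁸)² = 5.080×10¹⁶ J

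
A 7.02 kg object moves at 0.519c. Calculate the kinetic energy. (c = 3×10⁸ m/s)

γ = 1/√(1 - 0.519²) = 1.1699
γ - 1 = 0.1699
KE = (γ-1)mc² = 0.1699 × 7.02 × (3×10⁸)² = 1.073×10¹⁷ J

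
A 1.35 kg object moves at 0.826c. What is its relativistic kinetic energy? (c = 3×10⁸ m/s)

γ = 1/√(1 - 0.826²) = 1.7741
γ - 1 = 0.7741
KE = (γ-1)mc² = 0.7741 × 1.35 × (3×10⁸)² = 9.405×10¹⁶ J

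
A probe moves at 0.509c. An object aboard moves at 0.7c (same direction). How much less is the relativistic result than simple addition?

Classical: u' + v = 0.7 + 0.509 = 1.209c
Relativistic: u = (0.7 + 0.509)/(1 + 0.3563) = 1.209/1.3563 = 0.8914c
Difference: 1.209 - 0.8914 = 0.3176c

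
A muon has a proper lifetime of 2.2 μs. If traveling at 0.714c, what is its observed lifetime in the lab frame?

Proper lifetime τ₀ = 2.2 μs
γ = 1/√(1 - 0.714²) = 1.428
τ = γτ₀ = 1.428 × 2.2 μs = 3.142 μs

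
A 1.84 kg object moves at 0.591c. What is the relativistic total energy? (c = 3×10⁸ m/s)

γ = 1/√(1 - 0.591²) = 1.240
mc² = 1.84 × (3×10⁸)² = 1.656×10¹⁷ J
E = γmc² = 1.240 × 1.656×10¹⁷ = 2.053×10¹⁷ J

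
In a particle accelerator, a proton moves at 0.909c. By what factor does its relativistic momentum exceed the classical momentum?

p_rel = γmv, p_class = mv
Ratio = γ = 1/√(1 - 0.909²)
= 1/√(0.173719) = 2.399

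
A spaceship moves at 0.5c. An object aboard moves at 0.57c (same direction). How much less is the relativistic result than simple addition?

Classical: u' + v = 0.57 + 0.5 = 1.07c
Relativistic: u = (0.57 + 0.5)/(1 + 0.285) = 1.07/1.285 = 0.8327c
Difference: 1.07 - 0.8327 = 0.2373c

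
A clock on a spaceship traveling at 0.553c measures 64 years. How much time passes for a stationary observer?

Proper time Δt₀ = 64 years
γ = 1/√(1 - 0.553²) = 1.2002
Δt = γΔt₀ = 1.2002 × 64 = 76.81 years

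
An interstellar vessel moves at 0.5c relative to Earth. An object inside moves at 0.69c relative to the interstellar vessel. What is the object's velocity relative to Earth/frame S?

u = (u' + v)/(1 + u'v/c²)
Numerator: 0.69 + 0.5 = 1.19
Denominator: 1 + 0.345 = 1.345
u = 1.19/1.345 = 0.8848c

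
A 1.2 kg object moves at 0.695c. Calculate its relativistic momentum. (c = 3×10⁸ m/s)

γ = 1/√(1 - 0.695²) = 1.391
v = 0.695 × 3×10⁸ = 2.085×10⁸ m/s
p = γmv = 1.391 × 1.2 × 2.085×10⁸ = 3.480×10⁸ kg·m/s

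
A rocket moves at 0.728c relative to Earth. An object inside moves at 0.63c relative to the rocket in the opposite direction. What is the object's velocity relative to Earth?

Object's velocity in rocket frame is u' = -0.63c
u = (u' + v)/(1 + u'v/c²) = (v - 0.63)/(1 - 0.63·v/c²)
Numerator: 0.728 - 0.63 = 0.098
Denominator: 1 - 0.45864 = 0.54136
u = 0.098/0.54136 = 0.1810c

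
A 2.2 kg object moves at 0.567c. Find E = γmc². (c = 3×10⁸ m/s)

γ = 1/√(1 - 0.567²) = 1.214
mc² = 2.2 × (3×10⁸)² = 1.980×10¹⁷ J
E = γmc² = 1.214 × 1.980×10¹⁷ = 2.404×10¹⁷ J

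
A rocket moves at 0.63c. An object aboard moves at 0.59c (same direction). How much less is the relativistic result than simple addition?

Classical: u' + v = 0.59 + 0.63 = 1.22c
Relativistic: u = (0.59 + 0.63)/(1 + 0.3717) = 1.22/1.3717 = 0.8894c
Difference: 1.22 - 0.8894 = 0.3306c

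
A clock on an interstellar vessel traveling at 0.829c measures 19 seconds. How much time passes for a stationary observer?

Proper time Δt₀ = 19 seconds
γ = 1/√(1 - 0.829²) = 1.788
Δt = γΔt₀ = 1.788 × 19 = 33.97 seconds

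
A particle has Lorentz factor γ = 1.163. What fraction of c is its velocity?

From γ = 1/√(1 - v²/c²):
1/γ² = 1/1.163² = 0.7393
v²/c² = 1 - 0.7393 = 0.2607
v/c = √(0.2607) = 0.5106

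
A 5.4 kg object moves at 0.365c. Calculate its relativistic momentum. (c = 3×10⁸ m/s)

γ = 1/√(1 - 0.365²) = 1.074
v = 0.365 × 3×10⁸ = 1.095×10⁸ m/s
p = γmv = 1.074 × 5.4 × 1.095×10⁸ = 6.351×10⁸ kg·m/s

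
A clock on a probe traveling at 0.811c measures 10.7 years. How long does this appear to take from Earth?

Proper time Δt₀ = 10.7 years
γ = 1/√(1 - 0.811²) = 1.709
Δt = γΔt₀ = 1.709 × 10.7 = 18.29 years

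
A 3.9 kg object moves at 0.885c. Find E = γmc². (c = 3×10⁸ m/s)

γ = 1/√(1 - 0.885²) = 2.148
mc² = 3.9 × (3×10⁸)² = 3.510×10¹⁷ J
E = γmc² = 2.148 × 3.510×10¹⁷ = 7.539×10¹⁷ J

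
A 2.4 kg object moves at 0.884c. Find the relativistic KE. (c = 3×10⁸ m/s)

γ = 1/√(1 - 0.884²) = 2.139
γ - 1 = 1.139
KE = (γ-1)mc² = 1.139 × 2.4 × (3×10⁸)² = 2.460×10¹⁷ J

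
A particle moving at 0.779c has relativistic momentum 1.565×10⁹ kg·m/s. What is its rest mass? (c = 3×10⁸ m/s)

γ = 1/√(1 - 0.779²) = 1.595
v = 0.779 × 3×10⁸ = 2.337×10⁸ m/s
m = p/(γv) = 1.565×10⁹/(1.595 × 2.337×10⁸) = 4.199 kg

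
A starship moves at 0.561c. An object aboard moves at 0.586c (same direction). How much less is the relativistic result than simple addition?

Classical: u' + v = 0.586 + 0.561 = 1.147c
Relativistic: u = (0.586 + 0.561)/(1 + 0.328746) = 1.147/1.328746 = 0.8632c
Difference: 1.147 - 0.8632 = 0.2838c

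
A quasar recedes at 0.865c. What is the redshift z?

β = 0.865
(1+β)/(1-β) = 1.865/0.135 = 13.815
√(13.815) = 3.717
z = 3.717 - 1 = 2.717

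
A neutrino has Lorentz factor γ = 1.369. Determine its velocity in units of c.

From γ = 1/√(1 - v²/c²):
1/γ² = 1/1.369² = 0.53357
v²/c² = 1 - 0.53357 = 0.46643
v/c = √(0.46643) = 0.6830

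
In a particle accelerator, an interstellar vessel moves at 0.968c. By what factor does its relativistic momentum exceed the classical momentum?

p_rel = γmv, p_class = mv
Ratio = γ = 1/√(1 - 0.968²)
= 1/√(0.062976) = 3.985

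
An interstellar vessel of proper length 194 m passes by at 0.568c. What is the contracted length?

Proper length L₀ = 194 m
γ = 1/√(1 - 0.568²) = 1.215
L = L₀/γ = 194/1.215 = 159.7 m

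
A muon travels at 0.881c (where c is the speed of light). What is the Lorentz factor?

v/c = 0.881, so (v/c)² = 0.776161
1 - (v/c)² = 0.223839
γ = 1/√(0.223839) = 2.114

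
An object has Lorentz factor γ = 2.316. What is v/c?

From γ = 1/√(1 - v²/c²):
1/γ² = 1/2.316² = 0.1864
v²/c² = 1 - 0.1864 = 0.8136
v/c = √(0.8136) = 0.9020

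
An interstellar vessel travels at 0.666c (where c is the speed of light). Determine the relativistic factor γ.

v/c = 0.666, so (v/c)² = 0.443556
1 - (v/c)² = 0.556444
γ = 1/√(0.556444) = 1.341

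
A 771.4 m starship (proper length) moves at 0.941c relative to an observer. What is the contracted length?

Proper length L₀ = 771.4 m
γ = 1/√(1 - 0.941²) = 2.955
L = L₀/γ = 771.4/2.955 = 261.0 m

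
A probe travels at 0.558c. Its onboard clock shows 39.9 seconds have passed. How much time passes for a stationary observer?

Proper time Δt₀ = 39.9 seconds
γ = 1/√(1 - 0.558²) = 1.205
Δt = γΔt₀ = 1.205 × 39.9 = 48.08 seconds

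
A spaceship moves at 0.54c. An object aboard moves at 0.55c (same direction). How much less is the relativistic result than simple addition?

Classical: u' + v = 0.55 + 0.54 = 1.09c
Relativistic: u = (0.55 + 0.54)/(1 + 0.297) = 1.09/1.297 = 0.8404c
Difference: 1.09 - 0.8404 = 0.2496c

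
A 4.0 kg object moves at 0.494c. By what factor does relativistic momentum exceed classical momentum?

p_rel = γmv, p_class = mv
Ratio = γ = 1/√(1 - 0.494²) = 1.150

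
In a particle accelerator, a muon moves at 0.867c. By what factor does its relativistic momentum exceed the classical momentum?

p_rel = γmv, p_class = mv
Ratio = γ = 1/√(1 - 0.867²)
= 1/√(0.248311) = 2.007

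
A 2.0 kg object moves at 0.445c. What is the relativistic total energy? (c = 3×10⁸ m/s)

γ = 1/√(1 - 0.445²) = 1.1167
mc² = 2.0 × (3×10⁸)² = 1.800×10¹⁷ J
E = γmc² = 1.1167 × 1.800×10¹⁷ = 2.010×10¹⁷ J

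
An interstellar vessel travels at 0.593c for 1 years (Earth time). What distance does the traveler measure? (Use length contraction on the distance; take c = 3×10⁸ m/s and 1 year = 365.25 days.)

Earth distance: d = v × t = 0.593c × 1 yr = 5.614×10¹⁵ m
γ = 1.242
d' = d/γ = 5.614×10¹⁵/1.242 = 4.520×10¹⁵ m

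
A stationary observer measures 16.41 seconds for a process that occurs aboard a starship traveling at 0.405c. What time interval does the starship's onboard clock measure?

Dilated time Δt = 16.41 seconds
γ = 1/√(1 - 0.405²) = 1.094
Δt₀ = Δt/γ = 16.41/1.094 = 15.00 seconds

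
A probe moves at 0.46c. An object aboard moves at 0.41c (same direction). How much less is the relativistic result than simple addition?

Classical: u' + v = 0.41 + 0.46 = 0.87c
Relativistic: u = (0.41 + 0.46)/(1 + 0.1886) = 0.87/1.1886 = 0.7320c
Difference: 0.87 - 0.7320 = 0.1380c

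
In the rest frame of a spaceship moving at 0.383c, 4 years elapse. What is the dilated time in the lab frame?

Proper time Δt₀ = 4 years
γ = 1/√(1 - 0.383²) = 1.0825
Δt = γΔt₀ = 1.0825 × 4 = 4.330 years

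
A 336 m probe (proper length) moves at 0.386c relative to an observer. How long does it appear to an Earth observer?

Proper length L₀ = 336 m
γ = 1/√(1 - 0.386²) = 1.084
L = L₀/γ = 336/1.084 = 310.0 m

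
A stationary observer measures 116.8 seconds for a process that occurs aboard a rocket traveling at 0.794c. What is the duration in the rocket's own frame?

Dilated time Δt = 116.8 seconds
γ = 1/√(1 - 0.794²) = 1.645
Δt₀ = Δt/γ = 116.8/1.645 = 71.00 seconds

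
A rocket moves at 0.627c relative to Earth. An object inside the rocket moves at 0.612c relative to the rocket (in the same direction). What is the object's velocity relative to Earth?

u = (u' + v)/(1 + u'v/c²)
Numerator: 0.612 + 0.627 = 1.239
Denominator: 1 + 0.383724 = 1.383724
u = 1.239/1.383724 = 0.8954c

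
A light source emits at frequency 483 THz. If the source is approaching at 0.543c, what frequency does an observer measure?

β = v/c = 0.543
(1+β)/(1-β) = 1.543/0.457 = 3.3764
Doppler factor = √(3.3764) = 1.8375
f_obs = 483 × 1.8375 = 887.5 THz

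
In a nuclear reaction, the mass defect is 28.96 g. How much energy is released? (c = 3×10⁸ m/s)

Convert mass defect: Δm = 28.96 g = 0.02896 kg
E = Δm·c² = 0.02896 × (3×10⁸)²
= 0.02896 × 9×10¹⁶ = 2.606×10¹⁵ J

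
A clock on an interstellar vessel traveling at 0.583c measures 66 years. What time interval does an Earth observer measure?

Proper time Δt₀ = 66 years
γ = 1/√(1 - 0.583²) = 1.2308
Δt = γΔt₀ = 1.2308 × 66 = 81.23 years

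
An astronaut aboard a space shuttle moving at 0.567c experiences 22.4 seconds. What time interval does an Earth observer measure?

Proper time Δt₀ = 22.4 seconds
γ = 1/√(1 - 0.567²) = 1.214
Δt = γΔt₀ = 1.214 × 22.4 = 27.19 seconds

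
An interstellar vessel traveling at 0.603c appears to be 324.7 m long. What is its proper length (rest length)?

Contracted length L = 324.7 m
γ = 1/√(1 - 0.603²) = 1.2535
L₀ = γL = 1.2535 × 324.7 = 407.0 m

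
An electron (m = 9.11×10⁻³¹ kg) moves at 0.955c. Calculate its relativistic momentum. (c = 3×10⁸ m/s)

γ = 1/√(1 - 0.955²) = 3.3715
v = 0.955 × 3×10⁸ = 2.865×10⁸ m/s
p = γmv = 3.3715 × 9.11×10⁻³¹ × 2.865×10⁸ = 8.800×10⁻²² kg·m/s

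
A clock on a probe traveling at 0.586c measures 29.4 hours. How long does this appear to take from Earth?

Proper time Δt₀ = 29.4 hours
γ = 1/√(1 - 0.586²) = 1.234
Δt = γΔt₀ = 1.234 × 29.4 = 36.28 hours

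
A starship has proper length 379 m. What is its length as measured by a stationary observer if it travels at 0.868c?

Proper length L₀ = 379 m
γ = 1/√(1 - 0.868²) = 2.014
L = L₀/γ = 379/2.014 = 188.2 m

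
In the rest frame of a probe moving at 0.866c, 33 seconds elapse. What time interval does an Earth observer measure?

Proper time Δt₀ = 33 seconds
γ = 1/√(1 - 0.866²) = 1.9998
Δt = γΔt₀ = 1.9998 × 33 = 65.99 seconds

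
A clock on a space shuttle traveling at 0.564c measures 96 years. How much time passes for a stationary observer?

Proper time Δt₀ = 96 years
γ = 1/√(1 - 0.564²) = 1.211
Δt = γΔt₀ = 1.211 × 96 = 116.3 years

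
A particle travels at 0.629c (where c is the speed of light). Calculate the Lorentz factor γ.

v/c = 0.629, so (v/c)² = 0.395641
1 - (v/c)² = 0.604359
γ = 1/√(0.604359) = 1.286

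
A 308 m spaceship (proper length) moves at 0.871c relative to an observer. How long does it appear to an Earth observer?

Proper length L₀ = 308 m
γ = 1/√(1 - 0.871²) = 2.0355
L = L₀/γ = 308/2.0355 = 151.3 m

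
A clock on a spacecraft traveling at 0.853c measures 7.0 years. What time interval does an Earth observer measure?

Proper time Δt₀ = 7.0 years
γ = 1/√(1 - 0.853²) = 1.916
Δt = γΔt₀ = 1.916 × 7.0 = 13.41 years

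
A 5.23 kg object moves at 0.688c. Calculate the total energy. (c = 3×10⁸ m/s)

γ = 1/√(1 - 0.688²) = 1.378
mc² = 5.23 × (3×10⁸)² = 4.707×10¹⁷ J
E = γmc² = 1.378 × 4.707×10¹⁷ = 6.486×10¹⁷ J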